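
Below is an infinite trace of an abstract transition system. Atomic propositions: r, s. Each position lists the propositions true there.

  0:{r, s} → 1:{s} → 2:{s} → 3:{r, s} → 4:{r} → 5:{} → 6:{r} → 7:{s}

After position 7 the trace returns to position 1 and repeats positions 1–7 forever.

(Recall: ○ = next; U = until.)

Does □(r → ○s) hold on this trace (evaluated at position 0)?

r → ○s must hold at every position from 0 onward. It fails at position 3, so □(r → ○s) is false.
Positions where r holds: 0, 3, 4, 6.
Check ○s at each: 0→ok, 3→fails, 4→fails, 6→ok.

No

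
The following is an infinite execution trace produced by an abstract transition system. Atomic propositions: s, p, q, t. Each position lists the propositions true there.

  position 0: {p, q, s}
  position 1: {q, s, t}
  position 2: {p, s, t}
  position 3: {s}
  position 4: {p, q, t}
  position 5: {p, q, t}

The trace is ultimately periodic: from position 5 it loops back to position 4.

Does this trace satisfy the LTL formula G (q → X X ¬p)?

No

q → X X ¬p must hold at every position from 0 onward. It fails at position 0, so G (q → X X ¬p) is false.
Positions where q holds: 0, 1, 4, 5.
Check X X ¬p at each: 0→fails, 1→ok, 4→fails, 5→fails.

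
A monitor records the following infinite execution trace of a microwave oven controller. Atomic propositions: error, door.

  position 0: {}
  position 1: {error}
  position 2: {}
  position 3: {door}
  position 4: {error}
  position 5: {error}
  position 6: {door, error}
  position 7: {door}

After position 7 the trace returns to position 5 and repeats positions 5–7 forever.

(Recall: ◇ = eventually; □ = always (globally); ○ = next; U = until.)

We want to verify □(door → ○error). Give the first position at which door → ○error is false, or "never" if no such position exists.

Check door → ○error at each position in order: 0 ✓, 1 ✓, 2 ✓, 3 ✓, 4 ✓, 5 ✓.
At position 6 the labels are {door, error} and the next position 7 has {door}, so door → ○error is false there. This is the first violation.

6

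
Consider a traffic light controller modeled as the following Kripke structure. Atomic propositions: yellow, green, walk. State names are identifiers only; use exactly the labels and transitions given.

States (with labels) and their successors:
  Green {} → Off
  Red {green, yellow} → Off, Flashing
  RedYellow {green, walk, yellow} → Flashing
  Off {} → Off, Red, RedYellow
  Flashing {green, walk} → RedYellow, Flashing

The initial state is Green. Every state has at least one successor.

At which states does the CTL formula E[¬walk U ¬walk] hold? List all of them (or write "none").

States satisfying ¬walk: {Green, Red, Off}.
States satisfying E[¬walk U ¬walk]: {Green, Red, Off}.

{Green, Red, Off}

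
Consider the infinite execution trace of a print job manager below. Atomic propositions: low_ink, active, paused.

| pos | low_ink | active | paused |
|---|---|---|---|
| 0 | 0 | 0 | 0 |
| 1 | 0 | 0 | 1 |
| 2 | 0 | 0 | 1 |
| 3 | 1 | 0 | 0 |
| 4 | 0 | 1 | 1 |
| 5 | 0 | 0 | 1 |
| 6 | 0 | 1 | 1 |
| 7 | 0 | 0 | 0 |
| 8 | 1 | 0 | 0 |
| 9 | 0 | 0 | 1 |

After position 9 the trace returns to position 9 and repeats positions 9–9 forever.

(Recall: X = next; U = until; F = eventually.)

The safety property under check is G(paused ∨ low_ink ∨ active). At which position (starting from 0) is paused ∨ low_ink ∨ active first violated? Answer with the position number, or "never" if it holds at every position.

At position 0 the labels are {}, so paused ∨ low_ink ∨ active is false there. This is the first violation.

0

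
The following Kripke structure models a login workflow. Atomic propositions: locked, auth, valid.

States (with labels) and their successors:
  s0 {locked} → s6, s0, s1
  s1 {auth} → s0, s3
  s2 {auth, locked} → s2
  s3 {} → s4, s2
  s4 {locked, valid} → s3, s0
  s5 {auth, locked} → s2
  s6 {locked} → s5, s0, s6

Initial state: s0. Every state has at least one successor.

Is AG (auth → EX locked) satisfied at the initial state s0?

Holds

States satisfying auth → EX locked: {s0, s1, s2, s3, s4, s5, s6}.
States satisfying AG (auth → EX locked): {s0, s1, s2, s3, s4, s5, s6}.
Every state reachable from s0 satisfies auth → EX locked.
s0 ∈ Sat(AG (auth → EX locked)).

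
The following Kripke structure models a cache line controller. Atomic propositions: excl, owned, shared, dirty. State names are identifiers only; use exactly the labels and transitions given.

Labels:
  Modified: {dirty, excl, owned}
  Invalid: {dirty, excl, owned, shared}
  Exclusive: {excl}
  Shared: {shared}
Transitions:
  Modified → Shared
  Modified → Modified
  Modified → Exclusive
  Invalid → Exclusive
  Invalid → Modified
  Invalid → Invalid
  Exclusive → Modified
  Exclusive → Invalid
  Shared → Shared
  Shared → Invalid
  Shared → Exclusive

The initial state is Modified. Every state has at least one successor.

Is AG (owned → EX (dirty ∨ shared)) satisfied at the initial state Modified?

States satisfying owned → EX (dirty ∨ shared): {Modified, Invalid, Exclusive, Shared}.
States satisfying AG (owned → EX (dirty ∨ shared)): {Modified, Invalid, Exclusive, Shared}.
Every state reachable from Modified satisfies owned → EX (dirty ∨ shared).
Modified ∈ Sat(AG (owned → EX (dirty ∨ shared))).

Holds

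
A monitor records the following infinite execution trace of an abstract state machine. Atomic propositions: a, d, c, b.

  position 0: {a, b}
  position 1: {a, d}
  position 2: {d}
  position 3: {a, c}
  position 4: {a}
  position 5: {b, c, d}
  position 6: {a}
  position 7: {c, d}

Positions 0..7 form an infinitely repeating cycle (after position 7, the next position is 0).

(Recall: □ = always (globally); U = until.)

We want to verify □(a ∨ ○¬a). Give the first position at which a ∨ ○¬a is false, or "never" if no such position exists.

2

Check a ∨ ○¬a at each position in order: 0 ✓, 1 ✓.
At position 2 the labels are {d} and the next position 3 has {a, c}, so a ∨ ○¬a is false there. This is the first violation.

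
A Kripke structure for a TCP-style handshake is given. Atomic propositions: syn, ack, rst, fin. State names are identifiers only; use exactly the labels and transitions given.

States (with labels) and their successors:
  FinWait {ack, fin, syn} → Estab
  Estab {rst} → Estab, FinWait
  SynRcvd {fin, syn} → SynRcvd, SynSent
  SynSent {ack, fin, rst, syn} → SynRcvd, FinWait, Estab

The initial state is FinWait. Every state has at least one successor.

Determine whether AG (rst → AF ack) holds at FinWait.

States satisfying rst → AF ack: {FinWait, SynRcvd, SynSent}.
States satisfying AG (rst → AF ack): ∅.
Estab is reachable from FinWait and violates rst → AF ack, so AG fails at FinWait.
FinWait ∉ Sat(AG (rst → AF ack)).

No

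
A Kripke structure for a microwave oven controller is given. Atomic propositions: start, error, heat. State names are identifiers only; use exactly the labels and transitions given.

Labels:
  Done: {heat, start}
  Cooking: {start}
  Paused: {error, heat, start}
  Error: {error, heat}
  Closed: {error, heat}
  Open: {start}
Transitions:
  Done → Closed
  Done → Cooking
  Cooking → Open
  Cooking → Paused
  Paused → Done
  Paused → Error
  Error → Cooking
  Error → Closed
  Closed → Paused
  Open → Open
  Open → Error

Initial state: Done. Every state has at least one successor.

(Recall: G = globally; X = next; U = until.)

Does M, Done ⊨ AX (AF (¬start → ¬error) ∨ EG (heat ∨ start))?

States satisfying AF (¬start → ¬error) ∨ EG (heat ∨ start): {Done, Cooking, Paused, Error, Closed, Open}.
States satisfying AX (AF (¬start → ¬error) ∨ EG (heat ∨ start)): {Done, Cooking, Paused, Error, Closed, Open}.
Done ∈ Sat(AX (AF (¬start → ¬error) ∨ EG (heat ∨ start))).

Satisfied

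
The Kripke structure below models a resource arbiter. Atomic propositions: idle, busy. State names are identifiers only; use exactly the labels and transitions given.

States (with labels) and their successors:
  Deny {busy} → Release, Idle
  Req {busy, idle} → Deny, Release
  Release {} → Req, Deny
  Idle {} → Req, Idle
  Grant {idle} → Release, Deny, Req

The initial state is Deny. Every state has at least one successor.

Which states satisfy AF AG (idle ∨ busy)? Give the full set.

States satisfying AG (idle ∨ busy): ∅.
States satisfying AF AG (idle ∨ busy): ∅.

none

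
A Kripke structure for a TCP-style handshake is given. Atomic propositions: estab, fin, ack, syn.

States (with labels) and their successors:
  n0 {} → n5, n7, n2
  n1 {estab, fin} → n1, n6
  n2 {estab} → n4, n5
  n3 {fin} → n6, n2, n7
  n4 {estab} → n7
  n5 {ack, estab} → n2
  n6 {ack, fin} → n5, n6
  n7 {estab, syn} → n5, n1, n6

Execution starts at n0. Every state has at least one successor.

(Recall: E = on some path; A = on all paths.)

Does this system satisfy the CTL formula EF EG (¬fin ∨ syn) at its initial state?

Yes

States satisfying EG (¬fin ∨ syn): {n0, n2, n4, n5, n7}.
States satisfying EF EG (¬fin ∨ syn): {n0, n1, n2, n3, n4, n5, n6, n7}.
Some path from n0 reaches a state where EG (¬fin ∨ syn) holds.
n0 ∈ Sat(EF EG (¬fin ∨ syn)).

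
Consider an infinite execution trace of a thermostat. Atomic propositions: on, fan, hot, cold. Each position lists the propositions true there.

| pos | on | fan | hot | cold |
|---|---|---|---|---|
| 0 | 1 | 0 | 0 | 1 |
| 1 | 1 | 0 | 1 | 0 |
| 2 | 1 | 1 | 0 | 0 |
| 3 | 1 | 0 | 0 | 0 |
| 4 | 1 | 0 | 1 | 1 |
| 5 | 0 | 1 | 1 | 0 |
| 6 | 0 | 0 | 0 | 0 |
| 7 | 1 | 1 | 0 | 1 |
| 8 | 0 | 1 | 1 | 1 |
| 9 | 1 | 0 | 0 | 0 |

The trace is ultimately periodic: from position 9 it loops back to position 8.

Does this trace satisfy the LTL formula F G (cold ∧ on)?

Violated

G (cold ∧ on) is false at every position 0..9, so it never becomes true and F G (cold ∧ on) fails.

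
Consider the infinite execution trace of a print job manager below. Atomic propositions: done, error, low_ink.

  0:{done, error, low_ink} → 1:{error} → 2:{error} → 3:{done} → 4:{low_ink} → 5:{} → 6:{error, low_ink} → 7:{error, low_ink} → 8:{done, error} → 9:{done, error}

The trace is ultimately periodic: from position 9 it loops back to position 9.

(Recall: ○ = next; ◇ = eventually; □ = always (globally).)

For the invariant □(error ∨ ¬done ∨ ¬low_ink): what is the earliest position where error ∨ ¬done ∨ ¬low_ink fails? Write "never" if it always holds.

never

error ∨ ¬done ∨ ¬low_ink holds at every position 0..9, and those are all the positions the trace ever visits, so the invariant □(error ∨ ¬done ∨ ¬low_ink) is never violated.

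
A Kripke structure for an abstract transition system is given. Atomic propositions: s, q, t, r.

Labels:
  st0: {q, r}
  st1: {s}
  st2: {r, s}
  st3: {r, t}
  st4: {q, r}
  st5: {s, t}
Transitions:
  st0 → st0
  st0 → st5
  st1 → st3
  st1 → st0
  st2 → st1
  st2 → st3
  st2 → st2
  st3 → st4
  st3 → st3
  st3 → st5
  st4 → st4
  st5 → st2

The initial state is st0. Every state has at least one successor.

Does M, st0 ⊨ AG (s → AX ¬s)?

No

States satisfying s → AX ¬s: {st0, st1, st3, st4}.
States satisfying AG (s → AX ¬s): {st4}.
st2 is reachable from st0 and violates s → AX ¬s, so AG fails at st0.
st0 ∉ Sat(AG (s → AX ¬s)).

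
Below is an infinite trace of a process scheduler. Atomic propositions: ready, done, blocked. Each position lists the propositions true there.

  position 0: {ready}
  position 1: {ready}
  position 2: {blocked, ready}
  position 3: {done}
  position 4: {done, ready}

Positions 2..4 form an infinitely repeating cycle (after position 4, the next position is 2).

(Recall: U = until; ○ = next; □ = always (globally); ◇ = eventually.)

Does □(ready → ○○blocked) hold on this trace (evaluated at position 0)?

ready → ○○blocked must hold at every position from 0 onward. It fails at position 1, so □(ready → ○○blocked) is false.
Positions where ready holds: 0, 1, 2, 4.
Check ○○blocked at each: 0→ok, 1→fails, 2→fails, 4→fails.

No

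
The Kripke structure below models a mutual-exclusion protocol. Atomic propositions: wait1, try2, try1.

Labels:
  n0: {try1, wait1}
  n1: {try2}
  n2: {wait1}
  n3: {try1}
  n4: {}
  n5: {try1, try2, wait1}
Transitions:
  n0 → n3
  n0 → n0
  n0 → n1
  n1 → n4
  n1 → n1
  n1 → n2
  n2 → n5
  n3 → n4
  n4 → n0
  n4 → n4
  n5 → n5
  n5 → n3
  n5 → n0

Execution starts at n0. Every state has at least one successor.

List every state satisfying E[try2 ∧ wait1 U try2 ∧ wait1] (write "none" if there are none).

{n5}

States satisfying try2 ∧ wait1: {n5}.
States satisfying E[try2 ∧ wait1 U try2 ∧ wait1]: {n5}.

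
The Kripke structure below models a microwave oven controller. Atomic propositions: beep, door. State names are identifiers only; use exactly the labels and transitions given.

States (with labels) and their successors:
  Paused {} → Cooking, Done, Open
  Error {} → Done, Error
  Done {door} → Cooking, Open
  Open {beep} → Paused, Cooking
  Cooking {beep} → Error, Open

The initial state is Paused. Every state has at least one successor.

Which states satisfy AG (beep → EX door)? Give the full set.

States satisfying beep → EX door: {Paused, Error, Done}.
States satisfying AG (beep → EX door): ∅.

none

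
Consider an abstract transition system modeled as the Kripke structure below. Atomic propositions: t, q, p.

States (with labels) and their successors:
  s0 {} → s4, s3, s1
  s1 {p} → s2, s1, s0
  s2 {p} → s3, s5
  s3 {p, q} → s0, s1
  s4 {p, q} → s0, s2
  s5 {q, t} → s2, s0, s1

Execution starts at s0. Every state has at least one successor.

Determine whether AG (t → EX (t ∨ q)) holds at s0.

Does not hold

States satisfying t → EX (t ∨ q): {s0, s1, s2, s3, s4}.
States satisfying AG (t → EX (t ∨ q)): ∅.
s5 is reachable from s0 and violates t → EX (t ∨ q), so AG fails at s0.
s0 ∉ Sat(AG (t → EX (t ∨ q))).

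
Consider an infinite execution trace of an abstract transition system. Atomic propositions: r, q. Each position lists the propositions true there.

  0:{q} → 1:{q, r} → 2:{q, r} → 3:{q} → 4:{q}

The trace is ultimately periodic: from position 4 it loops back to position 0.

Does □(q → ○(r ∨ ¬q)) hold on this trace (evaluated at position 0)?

q → ○(r ∨ ¬q) must hold at every position from 0 onward. It fails at position 2, so □(q → ○(r ∨ ¬q)) is false.
Positions where q holds: 0, 1, 2, 3, 4.
Check ○(r ∨ ¬q) at each: 0→ok, 1→ok, 2→fails, 3→fails, 4→fails.

Violated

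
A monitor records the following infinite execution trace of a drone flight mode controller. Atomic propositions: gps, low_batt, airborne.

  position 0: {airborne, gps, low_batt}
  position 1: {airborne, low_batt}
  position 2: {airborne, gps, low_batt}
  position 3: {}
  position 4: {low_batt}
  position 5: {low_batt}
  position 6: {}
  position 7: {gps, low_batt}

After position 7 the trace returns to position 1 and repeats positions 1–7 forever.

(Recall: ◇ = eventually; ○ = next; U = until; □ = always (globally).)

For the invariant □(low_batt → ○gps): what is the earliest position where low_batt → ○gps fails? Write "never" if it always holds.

0

At position 0 the labels are {airborne, gps, low_batt} and the next position 1 has {airborne, low_batt}, so low_batt → ○gps is false there. This is the first violation.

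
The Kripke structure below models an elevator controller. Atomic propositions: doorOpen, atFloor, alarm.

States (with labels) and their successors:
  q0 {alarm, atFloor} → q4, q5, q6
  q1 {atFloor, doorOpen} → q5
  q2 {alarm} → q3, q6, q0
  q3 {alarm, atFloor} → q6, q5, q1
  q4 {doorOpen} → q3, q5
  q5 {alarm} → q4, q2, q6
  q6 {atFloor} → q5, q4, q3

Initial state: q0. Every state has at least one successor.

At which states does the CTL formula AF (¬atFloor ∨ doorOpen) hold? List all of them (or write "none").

{q1, q2, q4, q5}

States satisfying ¬atFloor ∨ doorOpen: {q1, q2, q4, q5}.
States satisfying AF (¬atFloor ∨ doorOpen): {q1, q2, q4, q5}.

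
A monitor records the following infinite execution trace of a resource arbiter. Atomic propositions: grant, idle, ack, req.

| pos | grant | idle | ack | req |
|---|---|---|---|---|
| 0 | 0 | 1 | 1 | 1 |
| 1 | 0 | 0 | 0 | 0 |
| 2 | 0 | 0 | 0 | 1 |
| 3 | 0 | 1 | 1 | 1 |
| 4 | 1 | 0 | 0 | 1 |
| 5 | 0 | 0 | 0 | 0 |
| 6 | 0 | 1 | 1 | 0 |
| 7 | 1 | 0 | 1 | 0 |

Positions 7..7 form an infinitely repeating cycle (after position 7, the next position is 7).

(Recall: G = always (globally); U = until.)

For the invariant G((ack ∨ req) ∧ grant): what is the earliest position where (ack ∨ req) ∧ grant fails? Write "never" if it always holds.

0

At position 0 the labels are {ack, idle, req}, so (ack ∨ req) ∧ grant is false there. This is the first violation.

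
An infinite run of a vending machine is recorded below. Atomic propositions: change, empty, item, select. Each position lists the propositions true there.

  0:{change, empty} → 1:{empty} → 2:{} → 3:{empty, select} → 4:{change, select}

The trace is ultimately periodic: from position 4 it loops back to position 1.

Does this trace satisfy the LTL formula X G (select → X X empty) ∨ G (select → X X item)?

The position after 0 is 1; G (select → X X empty) is false there.
select → X X item must hold at every position from 0 onward. It fails at position 3, so G (select → X X item) is false.
Positions where select holds: 3, 4.
Check X X item at each: 3→fails, 4→fails.
At position 0: X G (select → X X empty) is false; G (select → X X item) is false; so X G (select → X X empty) ∨ G (select → X X item) is false.

Violated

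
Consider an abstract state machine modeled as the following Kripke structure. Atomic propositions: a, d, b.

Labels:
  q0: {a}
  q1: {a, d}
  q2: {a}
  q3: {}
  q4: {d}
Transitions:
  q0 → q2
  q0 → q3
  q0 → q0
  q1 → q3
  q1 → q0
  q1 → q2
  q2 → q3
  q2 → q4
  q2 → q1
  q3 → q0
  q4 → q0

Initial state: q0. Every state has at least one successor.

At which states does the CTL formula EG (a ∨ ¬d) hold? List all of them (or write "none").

States satisfying a ∨ ¬d: {q0, q1, q2, q3}.
States satisfying EG (a ∨ ¬d): {q0, q1, q2, q3}.

{q0, q1, q2, q3}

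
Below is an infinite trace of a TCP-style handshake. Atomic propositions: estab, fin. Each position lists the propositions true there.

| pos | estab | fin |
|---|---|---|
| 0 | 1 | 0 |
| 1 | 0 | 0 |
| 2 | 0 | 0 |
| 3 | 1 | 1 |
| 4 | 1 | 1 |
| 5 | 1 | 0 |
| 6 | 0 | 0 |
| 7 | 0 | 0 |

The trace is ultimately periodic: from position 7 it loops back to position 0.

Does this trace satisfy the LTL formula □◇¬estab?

Yes

◇¬estab holds at every position 0..7, and those are all positions ever visited, so □◇¬estab holds.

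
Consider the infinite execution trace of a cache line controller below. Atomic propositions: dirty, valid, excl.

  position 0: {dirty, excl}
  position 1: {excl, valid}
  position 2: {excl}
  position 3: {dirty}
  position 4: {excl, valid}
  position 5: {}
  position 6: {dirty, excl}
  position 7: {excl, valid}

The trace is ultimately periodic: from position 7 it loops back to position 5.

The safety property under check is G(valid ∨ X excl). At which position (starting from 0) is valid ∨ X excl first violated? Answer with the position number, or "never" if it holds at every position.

2

Check valid ∨ X excl at each position in order: 0 ✓, 1 ✓.
At position 2 the labels are {excl} and the next position 3 has {dirty}, so valid ∨ X excl is false there. This is the first violation.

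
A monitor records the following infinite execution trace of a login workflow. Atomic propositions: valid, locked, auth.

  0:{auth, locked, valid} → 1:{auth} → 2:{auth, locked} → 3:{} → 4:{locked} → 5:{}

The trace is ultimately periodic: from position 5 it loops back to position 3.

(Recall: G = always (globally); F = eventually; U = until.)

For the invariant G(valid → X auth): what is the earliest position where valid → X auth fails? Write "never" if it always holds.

valid → X auth holds at every position 0..5, and those are all the positions the trace ever visits, so the invariant G(valid → X auth) is never violated.

never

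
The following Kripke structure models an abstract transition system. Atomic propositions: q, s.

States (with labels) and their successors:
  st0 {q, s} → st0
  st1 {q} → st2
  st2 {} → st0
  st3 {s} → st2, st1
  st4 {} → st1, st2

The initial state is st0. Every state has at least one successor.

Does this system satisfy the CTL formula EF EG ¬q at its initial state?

States satisfying EG ¬q: ∅.
States satisfying EF EG ¬q: ∅.
No suitable path/successor from st0 witnesses the formula.
st0 ∉ Sat(EF EG ¬q).

No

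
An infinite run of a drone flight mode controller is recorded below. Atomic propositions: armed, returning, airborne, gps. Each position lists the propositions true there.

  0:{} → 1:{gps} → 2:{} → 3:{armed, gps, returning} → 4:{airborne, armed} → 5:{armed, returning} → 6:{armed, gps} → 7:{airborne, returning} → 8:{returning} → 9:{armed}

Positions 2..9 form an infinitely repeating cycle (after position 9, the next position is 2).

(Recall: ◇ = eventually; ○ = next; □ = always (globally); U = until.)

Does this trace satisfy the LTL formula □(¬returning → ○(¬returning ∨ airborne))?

¬returning → ○(¬returning ∨ airborne) must hold at every position from 0 onward. It fails at position 2, so □(¬returning → ○(¬returning ∨ airborne)) is false.
Positions where ¬returning holds: 0, 1, 2, 4, 6, 9.
Check ○(¬returning ∨ airborne) at each: 0→ok, 1→ok, 2→fails, 4→fails, 6→ok, 9→ok.

Violated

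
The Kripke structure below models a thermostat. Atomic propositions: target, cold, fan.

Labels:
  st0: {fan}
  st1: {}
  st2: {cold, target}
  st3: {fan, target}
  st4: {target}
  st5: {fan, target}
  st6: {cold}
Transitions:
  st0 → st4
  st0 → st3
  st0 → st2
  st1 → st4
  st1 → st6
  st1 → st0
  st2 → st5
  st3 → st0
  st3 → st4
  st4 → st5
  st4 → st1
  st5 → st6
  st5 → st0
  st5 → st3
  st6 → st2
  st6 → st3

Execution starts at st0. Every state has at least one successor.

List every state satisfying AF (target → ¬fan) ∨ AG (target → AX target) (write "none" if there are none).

States satisfying target → ¬fan: {st0, st1, st2, st4, st6}.
States satisfying AF (target → ¬fan): {st0, st1, st2, st3, st4, st5, st6}.
States satisfying target → AX target: {st0, st1, st2, st6}.
States satisfying AG (target → AX target): ∅.
States satisfying AF (target → ¬fan) ∨ AG (target → AX target): {st0, st1, st2, st3, st4, st5, st6}.

{st0, st1, st2, st3, st4, st5, st6}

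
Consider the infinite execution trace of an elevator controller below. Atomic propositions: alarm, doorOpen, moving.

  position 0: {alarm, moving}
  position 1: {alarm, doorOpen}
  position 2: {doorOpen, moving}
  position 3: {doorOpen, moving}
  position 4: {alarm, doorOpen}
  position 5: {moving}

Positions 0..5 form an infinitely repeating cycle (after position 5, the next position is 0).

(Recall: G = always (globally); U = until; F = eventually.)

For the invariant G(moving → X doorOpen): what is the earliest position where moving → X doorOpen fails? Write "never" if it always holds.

Check moving → X doorOpen at each position in order: 0 ✓, 1 ✓, 2 ✓, 3 ✓, 4 ✓.
At position 5 the labels are {moving} and the next position 0 has {alarm, moving}, so moving → X doorOpen is false there. This is the first violation.

5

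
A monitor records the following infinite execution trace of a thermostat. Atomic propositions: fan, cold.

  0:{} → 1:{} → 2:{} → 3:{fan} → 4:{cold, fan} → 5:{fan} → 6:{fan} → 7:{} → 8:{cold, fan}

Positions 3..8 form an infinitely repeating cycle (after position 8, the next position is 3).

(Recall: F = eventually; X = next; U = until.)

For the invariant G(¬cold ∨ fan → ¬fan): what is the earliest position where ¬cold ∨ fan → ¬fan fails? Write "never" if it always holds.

3

Check ¬cold ∨ fan → ¬fan at each position in order: 0 ✓, 1 ✓, 2 ✓.
At position 3 the labels are {fan}, so ¬cold ∨ fan → ¬fan is false there. This is the first violation.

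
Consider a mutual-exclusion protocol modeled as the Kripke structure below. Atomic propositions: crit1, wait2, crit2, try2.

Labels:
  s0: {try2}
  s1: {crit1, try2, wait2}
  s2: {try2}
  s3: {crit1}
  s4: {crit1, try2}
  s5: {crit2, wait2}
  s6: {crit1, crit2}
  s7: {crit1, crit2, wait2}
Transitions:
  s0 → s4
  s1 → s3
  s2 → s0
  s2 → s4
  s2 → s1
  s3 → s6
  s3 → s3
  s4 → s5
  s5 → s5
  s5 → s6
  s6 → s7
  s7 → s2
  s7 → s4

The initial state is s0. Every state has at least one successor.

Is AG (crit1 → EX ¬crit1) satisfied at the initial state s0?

States satisfying crit1 → EX ¬crit1: {s0, s2, s4, s5, s7}.
States satisfying AG (crit1 → EX ¬crit1): ∅.
s1 is reachable from s0 and violates crit1 → EX ¬crit1, so AG fails at s0.
s0 ∉ Sat(AG (crit1 → EX ¬crit1)).

Does not hold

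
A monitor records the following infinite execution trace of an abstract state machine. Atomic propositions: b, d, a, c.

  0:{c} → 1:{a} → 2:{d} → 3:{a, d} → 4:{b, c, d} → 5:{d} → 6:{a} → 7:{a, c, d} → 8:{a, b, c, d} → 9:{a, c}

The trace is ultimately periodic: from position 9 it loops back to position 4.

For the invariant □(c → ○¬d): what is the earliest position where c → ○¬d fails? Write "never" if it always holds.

Check c → ○¬d at each position in order: 0 ✓, 1 ✓, 2 ✓, 3 ✓.
At position 4 the labels are {b, c, d} and the next position 5 has {d}, so c → ○¬d is false there. This is the first violation.

4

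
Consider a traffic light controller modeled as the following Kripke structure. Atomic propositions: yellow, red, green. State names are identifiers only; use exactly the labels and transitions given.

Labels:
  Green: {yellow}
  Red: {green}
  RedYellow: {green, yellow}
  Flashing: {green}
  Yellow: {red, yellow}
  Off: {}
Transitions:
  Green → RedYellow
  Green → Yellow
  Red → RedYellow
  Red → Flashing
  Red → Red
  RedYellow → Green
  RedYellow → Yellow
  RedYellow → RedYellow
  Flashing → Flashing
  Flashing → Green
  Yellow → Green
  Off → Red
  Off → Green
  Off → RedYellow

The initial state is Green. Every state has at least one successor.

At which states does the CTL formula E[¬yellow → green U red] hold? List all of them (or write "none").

States satisfying ¬yellow → green: {Green, Red, RedYellow, Flashing, Yellow}.
States satisfying red: {Yellow}.
States satisfying E[¬yellow → green U red]: {Green, Red, RedYellow, Flashing, Yellow}.

{Green, Red, RedYellow, Flashing, Yellow}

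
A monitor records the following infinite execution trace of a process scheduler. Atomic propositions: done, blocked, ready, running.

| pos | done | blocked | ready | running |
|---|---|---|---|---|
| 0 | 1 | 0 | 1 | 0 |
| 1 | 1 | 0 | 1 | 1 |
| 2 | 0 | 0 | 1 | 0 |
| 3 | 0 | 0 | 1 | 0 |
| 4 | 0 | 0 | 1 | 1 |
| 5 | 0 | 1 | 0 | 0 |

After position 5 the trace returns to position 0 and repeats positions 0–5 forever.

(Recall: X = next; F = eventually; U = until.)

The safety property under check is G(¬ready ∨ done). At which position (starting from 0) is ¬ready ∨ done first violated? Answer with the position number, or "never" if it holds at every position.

2

Check ¬ready ∨ done at each position in order: 0 ✓, 1 ✓.
At position 2 the labels are {ready}, so ¬ready ∨ done is false there. This is the first violation.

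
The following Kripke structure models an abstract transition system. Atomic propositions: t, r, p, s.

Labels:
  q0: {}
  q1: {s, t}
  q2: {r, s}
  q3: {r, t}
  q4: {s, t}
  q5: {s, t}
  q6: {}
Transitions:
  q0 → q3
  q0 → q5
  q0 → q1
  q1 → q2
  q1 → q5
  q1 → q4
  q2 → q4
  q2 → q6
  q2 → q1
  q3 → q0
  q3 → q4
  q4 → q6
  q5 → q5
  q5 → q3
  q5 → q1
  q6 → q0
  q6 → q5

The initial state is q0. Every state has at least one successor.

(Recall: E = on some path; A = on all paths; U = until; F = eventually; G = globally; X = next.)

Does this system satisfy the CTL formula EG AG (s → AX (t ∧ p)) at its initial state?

Does not hold

States satisfying AG (s → AX (t ∧ p)): ∅.
States satisfying EG AG (s → AX (t ∧ p)): ∅.
No suitable path/successor from q0 witnesses the formula.
q0 ∉ Sat(EG AG (s → AX (t ∧ p))).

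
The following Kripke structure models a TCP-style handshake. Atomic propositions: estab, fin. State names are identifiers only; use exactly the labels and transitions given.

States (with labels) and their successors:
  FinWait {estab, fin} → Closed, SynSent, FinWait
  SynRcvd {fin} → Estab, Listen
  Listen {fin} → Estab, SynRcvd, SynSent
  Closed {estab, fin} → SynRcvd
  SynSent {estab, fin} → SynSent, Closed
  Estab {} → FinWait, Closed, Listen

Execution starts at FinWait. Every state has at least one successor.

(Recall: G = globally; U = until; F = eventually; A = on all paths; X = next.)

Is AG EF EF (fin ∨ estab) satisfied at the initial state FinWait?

Satisfied

States satisfying EF EF (fin ∨ estab): {FinWait, SynRcvd, Listen, Closed, SynSent, Estab}.
States satisfying AG EF EF (fin ∨ estab): {FinWait, SynRcvd, Listen, Closed, SynSent, Estab}.
Every state reachable from FinWait satisfies EF EF (fin ∨ estab).
FinWait ∈ Sat(AG EF EF (fin ∨ estab)).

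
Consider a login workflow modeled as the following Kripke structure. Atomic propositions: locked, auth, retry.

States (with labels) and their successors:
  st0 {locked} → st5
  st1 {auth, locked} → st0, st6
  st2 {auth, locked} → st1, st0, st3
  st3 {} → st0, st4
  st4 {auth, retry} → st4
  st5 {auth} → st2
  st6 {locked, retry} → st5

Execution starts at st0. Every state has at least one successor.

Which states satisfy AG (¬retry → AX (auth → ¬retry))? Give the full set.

States satisfying ¬retry → AX (auth → ¬retry): {st0, st1, st2, st4, st5, st6}.
States satisfying AG (¬retry → AX (auth → ¬retry)): {st4}.

{st4}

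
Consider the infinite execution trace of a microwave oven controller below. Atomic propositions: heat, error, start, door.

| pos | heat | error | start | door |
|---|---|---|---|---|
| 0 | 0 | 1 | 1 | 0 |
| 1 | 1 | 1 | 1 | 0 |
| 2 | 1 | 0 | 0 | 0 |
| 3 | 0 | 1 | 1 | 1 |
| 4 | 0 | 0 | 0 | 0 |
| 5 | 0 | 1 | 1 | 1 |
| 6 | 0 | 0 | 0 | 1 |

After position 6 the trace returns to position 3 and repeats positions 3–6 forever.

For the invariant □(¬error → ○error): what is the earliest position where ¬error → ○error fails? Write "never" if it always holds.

never

¬error → ○error holds at every position 0..6, and those are all the positions the trace ever visits, so the invariant □(¬error → ○error) is never violated.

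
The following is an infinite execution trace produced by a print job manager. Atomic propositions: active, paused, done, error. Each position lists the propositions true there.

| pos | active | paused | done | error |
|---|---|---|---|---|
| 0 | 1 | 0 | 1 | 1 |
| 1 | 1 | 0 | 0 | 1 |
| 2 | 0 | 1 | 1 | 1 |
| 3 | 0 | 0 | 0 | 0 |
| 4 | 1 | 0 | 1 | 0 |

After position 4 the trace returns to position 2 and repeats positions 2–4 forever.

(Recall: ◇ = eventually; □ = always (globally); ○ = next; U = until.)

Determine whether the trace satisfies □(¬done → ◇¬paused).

¬done → ◇¬paused holds at every position 0..4, and those are all positions ever visited, so □(¬done → ◇¬paused) holds.
Positions where ¬done holds: 1, 3.
Check ◇¬paused at each: 1→ok, 3→ok.

Satisfied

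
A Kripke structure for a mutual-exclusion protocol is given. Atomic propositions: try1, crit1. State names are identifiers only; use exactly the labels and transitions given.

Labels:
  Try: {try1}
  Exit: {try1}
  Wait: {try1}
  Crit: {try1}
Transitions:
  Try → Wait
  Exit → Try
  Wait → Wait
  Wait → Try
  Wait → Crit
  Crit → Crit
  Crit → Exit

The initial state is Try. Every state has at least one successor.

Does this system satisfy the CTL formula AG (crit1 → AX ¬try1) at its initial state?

Satisfied

States satisfying crit1 → AX ¬try1: {Try, Exit, Wait, Crit}.
States satisfying AG (crit1 → AX ¬try1): {Try, Exit, Wait, Crit}.
Every state reachable from Try satisfies crit1 → AX ¬try1.
Try ∈ Sat(AG (crit1 → AX ¬try1)).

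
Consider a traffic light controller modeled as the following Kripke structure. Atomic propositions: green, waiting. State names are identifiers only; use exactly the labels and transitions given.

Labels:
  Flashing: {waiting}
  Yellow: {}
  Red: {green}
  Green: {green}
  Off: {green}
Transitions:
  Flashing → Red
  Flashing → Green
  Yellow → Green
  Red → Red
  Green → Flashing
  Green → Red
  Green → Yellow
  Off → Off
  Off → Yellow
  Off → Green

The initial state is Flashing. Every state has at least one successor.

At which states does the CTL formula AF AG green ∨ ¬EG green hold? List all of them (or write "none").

{Flashing, Yellow, Red}

States satisfying AG green: {Red}.
States satisfying AF AG green: {Red}.
States satisfying green: {Red, Green, Off}.
States satisfying EG green: {Red, Green, Off}.
States satisfying ¬EG green: {Flashing, Yellow}.
States satisfying AF AG green ∨ ¬EG green: {Flashing, Yellow, Red}.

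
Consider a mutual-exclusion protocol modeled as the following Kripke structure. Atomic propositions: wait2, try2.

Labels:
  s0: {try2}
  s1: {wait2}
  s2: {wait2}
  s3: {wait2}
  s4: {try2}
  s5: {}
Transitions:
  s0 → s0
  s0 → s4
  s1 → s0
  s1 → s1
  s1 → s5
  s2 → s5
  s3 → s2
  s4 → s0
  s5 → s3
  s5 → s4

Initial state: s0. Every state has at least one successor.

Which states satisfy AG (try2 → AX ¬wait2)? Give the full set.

{s0, s1, s2, s3, s4, s5}

States satisfying try2 → AX ¬wait2: {s0, s1, s2, s3, s4, s5}.
States satisfying AG (try2 → AX ¬wait2): {s0, s1, s2, s3, s4, s5}.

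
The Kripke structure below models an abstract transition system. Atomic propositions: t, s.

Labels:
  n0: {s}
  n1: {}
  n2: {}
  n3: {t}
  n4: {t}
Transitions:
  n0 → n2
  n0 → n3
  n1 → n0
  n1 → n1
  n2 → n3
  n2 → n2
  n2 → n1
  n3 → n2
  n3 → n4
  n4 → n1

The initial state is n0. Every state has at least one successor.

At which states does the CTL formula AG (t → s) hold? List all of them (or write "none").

none

States satisfying t → s: {n0, n1, n2}.
States satisfying AG (t → s): ∅.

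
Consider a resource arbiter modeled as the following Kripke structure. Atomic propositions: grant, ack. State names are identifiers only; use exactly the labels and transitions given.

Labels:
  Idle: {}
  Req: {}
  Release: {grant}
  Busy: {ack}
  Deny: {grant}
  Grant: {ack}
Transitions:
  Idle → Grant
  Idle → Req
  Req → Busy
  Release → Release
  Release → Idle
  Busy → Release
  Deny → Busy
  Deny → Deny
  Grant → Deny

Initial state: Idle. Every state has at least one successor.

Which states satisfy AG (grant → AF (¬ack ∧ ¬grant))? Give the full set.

none

States satisfying grant → AF (¬ack ∧ ¬grant): {Idle, Req, Busy, Grant}.
States satisfying AG (grant → AF (¬ack ∧ ¬grant)): ∅.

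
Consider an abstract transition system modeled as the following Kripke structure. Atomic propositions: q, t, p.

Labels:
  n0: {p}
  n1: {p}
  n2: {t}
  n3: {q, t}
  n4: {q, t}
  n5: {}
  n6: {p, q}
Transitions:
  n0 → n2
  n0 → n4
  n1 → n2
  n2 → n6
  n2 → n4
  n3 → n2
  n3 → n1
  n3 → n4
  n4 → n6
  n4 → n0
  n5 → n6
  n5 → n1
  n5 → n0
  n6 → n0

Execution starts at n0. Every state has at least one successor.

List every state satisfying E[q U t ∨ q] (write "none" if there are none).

States satisfying q: {n3, n4, n6}.
States satisfying t ∨ q: {n2, n3, n4, n6}.
States satisfying E[q U t ∨ q]: {n2, n3, n4, n6}.

{n2, n3, n4, n6}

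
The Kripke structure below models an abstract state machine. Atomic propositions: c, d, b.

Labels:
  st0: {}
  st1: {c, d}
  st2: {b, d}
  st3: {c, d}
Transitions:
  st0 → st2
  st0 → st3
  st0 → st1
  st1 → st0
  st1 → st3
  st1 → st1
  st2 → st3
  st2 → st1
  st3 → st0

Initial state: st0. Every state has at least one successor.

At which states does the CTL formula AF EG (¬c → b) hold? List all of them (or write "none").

States satisfying EG (¬c → b): {st1, st2}.
States satisfying AF EG (¬c → b): {st1, st2}.

{st1, st2}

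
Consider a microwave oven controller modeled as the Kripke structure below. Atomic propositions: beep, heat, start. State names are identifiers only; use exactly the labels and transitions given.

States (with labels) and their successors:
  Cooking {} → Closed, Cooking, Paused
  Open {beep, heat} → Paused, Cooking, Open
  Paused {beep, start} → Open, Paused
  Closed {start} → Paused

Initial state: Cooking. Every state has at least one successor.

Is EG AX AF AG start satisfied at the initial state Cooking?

Does not hold

States satisfying AX AF AG start: ∅.
States satisfying EG AX AF AG start: ∅.
No suitable path/successor from Cooking witnesses the formula.
Cooking ∉ Sat(EG AX AF AG start).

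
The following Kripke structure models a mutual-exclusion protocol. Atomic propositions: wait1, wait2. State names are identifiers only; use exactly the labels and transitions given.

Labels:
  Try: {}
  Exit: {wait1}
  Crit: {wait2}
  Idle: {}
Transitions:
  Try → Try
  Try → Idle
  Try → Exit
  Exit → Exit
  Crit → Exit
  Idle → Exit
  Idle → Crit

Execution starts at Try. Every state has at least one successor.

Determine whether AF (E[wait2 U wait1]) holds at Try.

States satisfying E[wait2 U wait1]: {Exit, Crit}.
States satisfying AF (E[wait2 U wait1]): {Exit, Crit, Idle}.
There is a path from Try along which E[wait2 U wait1] never holds.
Try ∉ Sat(AF (E[wait2 U wait1])).

No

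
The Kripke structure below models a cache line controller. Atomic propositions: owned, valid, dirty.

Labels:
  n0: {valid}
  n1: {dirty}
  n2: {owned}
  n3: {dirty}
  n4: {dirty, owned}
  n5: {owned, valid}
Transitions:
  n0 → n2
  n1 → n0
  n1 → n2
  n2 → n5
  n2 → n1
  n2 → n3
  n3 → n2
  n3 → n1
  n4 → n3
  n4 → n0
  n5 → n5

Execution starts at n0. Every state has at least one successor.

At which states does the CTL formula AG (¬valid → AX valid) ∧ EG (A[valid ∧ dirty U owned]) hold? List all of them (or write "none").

States satisfying ¬valid → AX valid: {n0, n5}.
States satisfying AG (¬valid → AX valid): {n5}.
States satisfying A[valid ∧ dirty U owned]: {n2, n4, n5}.
States satisfying EG (A[valid ∧ dirty U owned]): {n2, n5}.
States satisfying AG (¬valid → AX valid) ∧ EG (A[valid ∧ dirty U owned]): {n5}.

{n5}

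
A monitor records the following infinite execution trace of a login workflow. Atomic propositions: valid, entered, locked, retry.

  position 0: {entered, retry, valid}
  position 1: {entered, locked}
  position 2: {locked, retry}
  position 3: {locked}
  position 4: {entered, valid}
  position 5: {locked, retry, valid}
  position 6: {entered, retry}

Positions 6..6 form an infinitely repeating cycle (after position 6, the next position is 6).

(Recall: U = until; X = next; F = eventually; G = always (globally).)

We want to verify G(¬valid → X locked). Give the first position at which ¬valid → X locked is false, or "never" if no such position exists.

3

Check ¬valid → X locked at each position in order: 0 ✓, 1 ✓, 2 ✓.
At position 3 the labels are {locked} and the next position 4 has {entered, valid}, so ¬valid → X locked is false there. This is the first violation.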